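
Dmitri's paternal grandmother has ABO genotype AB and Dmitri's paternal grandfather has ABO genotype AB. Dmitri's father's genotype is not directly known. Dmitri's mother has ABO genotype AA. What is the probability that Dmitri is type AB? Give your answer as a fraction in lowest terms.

Dmitri's father's ABO genotype from AB × AB: 1/4 AA, 1/2 AB, 1/4 BB.
Crossing each possibility with the mother AA and summing P(type AB): 1/4·0 + 1/2·1/2 + 1/4·1 = 1/2.

1/2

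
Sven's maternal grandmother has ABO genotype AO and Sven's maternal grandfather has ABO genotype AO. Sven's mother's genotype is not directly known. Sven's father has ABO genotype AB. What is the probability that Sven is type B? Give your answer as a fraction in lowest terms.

1/4

Sven's mother's ABO genotype from AO × AO: 1/4 AA, 1/2 AO, 1/4 OO.
Crossing each possibility with the father AB and summing P(type B): 1/4·0 + 1/2·1/4 + 1/4·1/2 = 1/4.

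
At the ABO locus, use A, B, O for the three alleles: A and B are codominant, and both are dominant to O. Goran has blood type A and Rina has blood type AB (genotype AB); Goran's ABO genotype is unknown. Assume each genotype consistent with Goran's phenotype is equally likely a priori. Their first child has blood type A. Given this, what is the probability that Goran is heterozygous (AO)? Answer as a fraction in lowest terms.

1/2

Possible genotypes: Goran ∈ {AA, AO}; Rina ∈ {AB}.
Weight each parental genotype pair by prior × P(type-A child):
  AA × AB: posterior weight 1/2.
  AO × AB: posterior weight 1/2.
Sum the posterior weight over pairs where Goran is AO: 1/2.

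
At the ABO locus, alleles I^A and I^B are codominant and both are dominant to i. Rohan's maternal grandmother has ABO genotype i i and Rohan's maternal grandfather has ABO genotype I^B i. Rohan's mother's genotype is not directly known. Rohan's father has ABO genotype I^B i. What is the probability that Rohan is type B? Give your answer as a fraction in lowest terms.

Rohan's mother's ABO genotype from i i × I^B i: 1/2 I^B i, 1/2 i i.
Crossing each possibility with the father I^B i and summing P(type B): 1/2·3/4 + 1/2·1/2 = 5/8.

5/8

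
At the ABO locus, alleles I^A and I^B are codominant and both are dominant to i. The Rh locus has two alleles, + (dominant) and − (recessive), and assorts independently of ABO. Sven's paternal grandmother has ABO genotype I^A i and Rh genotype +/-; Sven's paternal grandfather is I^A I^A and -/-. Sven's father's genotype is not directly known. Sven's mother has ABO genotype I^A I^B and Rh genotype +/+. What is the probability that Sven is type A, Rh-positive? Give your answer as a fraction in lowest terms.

1/2

Sven's father's ABO genotype from I^A i × I^A I^A: 1/2 I^A I^A, 1/2 I^A i.
Crossing each possibility with the mother I^A I^B and summing P(type A): 1/2·1/2 + 1/2·1/2 = 1/2.
Similarly for Rh via the father's Rh distribution: P(Rh+) = 1.
Independent loci: 1/2 × 1 = 1/2.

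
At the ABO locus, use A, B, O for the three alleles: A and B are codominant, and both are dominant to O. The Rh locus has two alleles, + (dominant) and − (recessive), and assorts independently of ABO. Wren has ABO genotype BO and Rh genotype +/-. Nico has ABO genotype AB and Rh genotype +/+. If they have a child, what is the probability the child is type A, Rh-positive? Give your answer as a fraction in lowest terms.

ABO cross BO × AB → offspring phenotypes: 1/4 A, 1/2 B, 1/4 AB.
Rh cross +/- × +/+ → 1 Rh+.
Independent loci: P(type A, Rh-positive) = 1/4 × 1 = 1/4.

1/4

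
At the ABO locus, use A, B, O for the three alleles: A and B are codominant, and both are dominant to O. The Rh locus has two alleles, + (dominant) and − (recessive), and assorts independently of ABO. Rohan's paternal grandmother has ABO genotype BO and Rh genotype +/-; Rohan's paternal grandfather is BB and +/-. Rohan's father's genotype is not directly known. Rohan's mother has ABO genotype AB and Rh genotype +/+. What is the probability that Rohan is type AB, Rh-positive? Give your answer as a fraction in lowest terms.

3/8

Rohan's father's ABO genotype from BO × BB: 1/2 BB, 1/2 BO.
Crossing each possibility with the mother AB and summing P(type AB): 1/2·1/2 + 1/2·1/4 = 3/8.
Similarly for Rh via the father's Rh distribution: P(Rh+) = 1.
Independent loci: 3/8 × 1 = 3/8.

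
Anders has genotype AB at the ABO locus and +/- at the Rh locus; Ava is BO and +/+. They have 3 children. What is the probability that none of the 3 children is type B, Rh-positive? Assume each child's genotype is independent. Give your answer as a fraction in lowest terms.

ABO cross AB × BO → 1/4 A, 1/2 B, 1/4 AB.
Rh cross +/- × +/+ → 1 Rh+; so P(type B, Rh-positive) = 1/2 × 1 = 1/2 per child.
P(not type B, Rh-positive) = 1/2 for one child; (1/2)^3 = 1/8.

1/8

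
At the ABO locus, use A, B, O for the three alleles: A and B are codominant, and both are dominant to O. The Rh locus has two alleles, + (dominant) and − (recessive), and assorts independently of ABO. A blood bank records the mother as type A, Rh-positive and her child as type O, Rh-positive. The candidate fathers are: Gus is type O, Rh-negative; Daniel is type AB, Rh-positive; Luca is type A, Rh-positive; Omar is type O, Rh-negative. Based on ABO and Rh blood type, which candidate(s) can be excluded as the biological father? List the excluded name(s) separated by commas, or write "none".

A candidate is excluded only if no genotype consistent with his phenotype could produce a type O, Rh-positive child with a type A, Rh-positive mother.
Daniel (type AB, Rh+): no genotype consistent with that phenotype can produce a type-O Rh+ child with a type-A mother.

Daniel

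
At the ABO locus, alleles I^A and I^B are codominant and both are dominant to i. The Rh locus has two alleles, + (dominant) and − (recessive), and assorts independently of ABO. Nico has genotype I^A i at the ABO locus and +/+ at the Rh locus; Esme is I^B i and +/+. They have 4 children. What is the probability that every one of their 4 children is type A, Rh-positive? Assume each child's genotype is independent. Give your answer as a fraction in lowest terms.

1/256

ABO cross I^A i × I^B i → 1/4 O, 1/4 A, 1/4 B, 1/4 AB.
Rh cross +/+ × +/+ → 1 Rh+; so P(type A, Rh-positive) = 1/4 × 1 = 1/4 per child.
All 4 independent: (1/4)^4 = 1/256.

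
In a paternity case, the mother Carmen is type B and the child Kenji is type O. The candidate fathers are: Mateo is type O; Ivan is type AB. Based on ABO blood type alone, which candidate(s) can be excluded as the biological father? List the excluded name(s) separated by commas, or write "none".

A candidate is excluded only if no genotype consistent with his phenotype could produce a type O child with a type B mother.
Ivan (type AB): no genotype consistent with that phenotype can produce a type-O child with a type-B mother.

Ivan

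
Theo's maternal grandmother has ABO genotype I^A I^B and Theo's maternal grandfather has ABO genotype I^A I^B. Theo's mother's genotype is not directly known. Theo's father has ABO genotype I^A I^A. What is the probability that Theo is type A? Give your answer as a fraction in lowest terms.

Theo's mother's ABO genotype from I^A I^B × I^A I^B: 1/4 I^A I^A, 1/2 I^A I^B, 1/4 I^B I^B.
Crossing each possibility with the father I^A I^A and summing P(type A): 1/4·1 + 1/2·1/2 + 1/4·0 = 1/2.

1/2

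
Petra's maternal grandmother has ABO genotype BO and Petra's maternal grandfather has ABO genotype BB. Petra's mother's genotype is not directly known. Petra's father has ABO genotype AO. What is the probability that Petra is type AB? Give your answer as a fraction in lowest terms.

3/8

Petra's mother's ABO genotype from BO × BB: 1/2 BB, 1/2 BO.
Crossing each possibility with the father AO and summing P(type AB): 1/2·1/2 + 1/2·1/4 = 3/8.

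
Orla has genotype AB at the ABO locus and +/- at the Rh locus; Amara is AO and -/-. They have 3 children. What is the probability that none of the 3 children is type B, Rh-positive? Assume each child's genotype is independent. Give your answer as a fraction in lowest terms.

ABO cross AB × AO → 1/2 A, 1/4 B, 1/4 AB.
Rh cross +/- × -/- → 1/2 Rh+, 1/2 Rh-; so P(type B, Rh-positive) = 1/4 × 1/2 = 1/8 per child.
P(not type B, Rh-positive) = 7/8 for one child; (7/8)^3 = 343/512.

343/512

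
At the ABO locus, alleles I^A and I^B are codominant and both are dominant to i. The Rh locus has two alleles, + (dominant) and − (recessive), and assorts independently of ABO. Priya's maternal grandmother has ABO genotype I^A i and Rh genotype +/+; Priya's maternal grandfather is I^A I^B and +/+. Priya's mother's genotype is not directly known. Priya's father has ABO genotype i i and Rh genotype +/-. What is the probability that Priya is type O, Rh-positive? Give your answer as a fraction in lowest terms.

1/4

Priya's mother's ABO genotype from I^A i × I^A I^B: 1/4 I^A I^A, 1/4 I^A I^B, 1/4 I^A i, 1/4 I^B i.
Crossing each possibility with the father i i and summing P(type O): 1/4·0 + 1/4·0 + 1/4·1/2 + 1/4·1/2 = 1/4.
Similarly for Rh via the mother's Rh distribution: P(Rh+) = 1.
Independent loci: 1/4 × 1 = 1/4.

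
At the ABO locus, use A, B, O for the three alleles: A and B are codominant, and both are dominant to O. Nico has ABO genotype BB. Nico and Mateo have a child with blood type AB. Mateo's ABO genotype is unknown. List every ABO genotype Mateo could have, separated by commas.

AA, AB, AO

For each candidate genotype of Mateo, check whether crossing it with BB can produce every observed child phenotype.
  AA → possible child types {AB} ✓
  AB → possible child types {B, AB} ✓
  AO → possible child types {B, AB} ✓
  BB → possible child types {B} ✗
  BO → possible child types {B} ✗
  OO → possible child types {B} ✗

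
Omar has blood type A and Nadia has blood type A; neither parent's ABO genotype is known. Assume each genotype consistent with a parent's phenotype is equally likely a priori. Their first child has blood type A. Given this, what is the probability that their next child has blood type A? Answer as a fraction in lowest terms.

Possible genotypes: Omar ∈ {I^A I^A, I^A i}; Nadia ∈ {I^A I^A, I^A i}.
Weight each parental genotype pair by prior × P(type-A child):
  I^A I^A × I^A I^A: posterior weight 4/15; P(next child type A) = 1.
  I^A I^A × I^A i: posterior weight 4/15; P(next child type A) = 1.
  I^A i × I^A I^A: posterior weight 4/15; P(next child type A) = 1.
  I^A i × I^A i: posterior weight 1/5; P(next child type A) = 3/4.
Weighted sum = 19/20.

19/20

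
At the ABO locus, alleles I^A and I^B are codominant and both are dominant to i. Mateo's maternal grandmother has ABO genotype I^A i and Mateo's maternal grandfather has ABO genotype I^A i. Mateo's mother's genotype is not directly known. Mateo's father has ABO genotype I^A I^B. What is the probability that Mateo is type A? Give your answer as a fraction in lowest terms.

Mateo's mother's ABO genotype from I^A i × I^A i: 1/4 I^A I^A, 1/2 I^A i, 1/4 i i.
Crossing each possibility with the father I^A I^B and summing P(type A): 1/4·1/2 + 1/2·1/2 + 1/4·1/2 = 1/2.

1/2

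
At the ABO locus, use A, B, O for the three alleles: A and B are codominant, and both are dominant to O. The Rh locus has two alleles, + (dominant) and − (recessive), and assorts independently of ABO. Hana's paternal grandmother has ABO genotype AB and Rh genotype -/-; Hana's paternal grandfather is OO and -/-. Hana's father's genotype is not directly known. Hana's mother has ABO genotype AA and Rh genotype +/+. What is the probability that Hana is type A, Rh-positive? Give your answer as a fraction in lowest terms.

3/4

Hana's father's ABO genotype from AB × OO: 1/2 AO, 1/2 BO.
Crossing each possibility with the mother AA and summing P(type A): 1/2·1 + 1/2·1/2 = 3/4.
Similarly for Rh via the father's Rh distribution: P(Rh+) = 1.
Independent loci: 3/4 × 1 = 3/4.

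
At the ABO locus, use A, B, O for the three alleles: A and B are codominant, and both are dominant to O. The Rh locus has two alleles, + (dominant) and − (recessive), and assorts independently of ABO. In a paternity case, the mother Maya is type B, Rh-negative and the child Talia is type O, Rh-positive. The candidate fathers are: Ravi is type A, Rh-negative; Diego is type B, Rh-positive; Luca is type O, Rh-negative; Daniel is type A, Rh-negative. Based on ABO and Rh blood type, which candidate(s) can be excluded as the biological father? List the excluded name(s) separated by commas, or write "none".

A candidate is excluded only if no genotype consistent with his phenotype could produce a type O, Rh-positive child with a type B, Rh-negative mother.
Ravi (type A, Rh-): no genotype consistent with that phenotype can produce a type-O Rh+ child with a type-B mother.
Luca (type O, Rh-): no genotype consistent with that phenotype can produce a type-O Rh+ child with a type-B mother.
Daniel (type A, Rh-): no genotype consistent with that phenotype can produce a type-O Rh+ child with a type-B mother.

Ravi, Luca, Daniel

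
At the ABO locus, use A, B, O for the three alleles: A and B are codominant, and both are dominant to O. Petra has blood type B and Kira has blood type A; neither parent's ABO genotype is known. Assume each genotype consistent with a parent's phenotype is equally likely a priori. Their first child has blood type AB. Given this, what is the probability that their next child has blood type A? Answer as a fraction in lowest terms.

5/36

Possible genotypes: Petra ∈ {BB, BO}; Kira ∈ {AA, AO}.
Weight each parental genotype pair by prior × P(type-AB child):
  BB × AA: posterior weight 4/9; P(next child type A) = 0.
  BB × AO: posterior weight 2/9; P(next child type A) = 0.
  BO × AA: posterior weight 2/9; P(next child type A) = 1/2.
  BO × AO: posterior weight 1/9; P(next child type A) = 1/4.
Weighted sum = 5/36.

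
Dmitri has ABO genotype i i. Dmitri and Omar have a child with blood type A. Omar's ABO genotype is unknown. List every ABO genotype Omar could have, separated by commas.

I^A I^A, I^A I^B, I^A i

For each candidate genotype of Omar, check whether crossing it with i i can produce every observed child phenotype.
  I^A I^A → possible child types {A} ✓
  I^A I^B → possible child types {A, B} ✓
  I^A i → possible child types {O, A} ✓
  I^B I^B → possible child types {B} ✗
  I^B i → possible child types {O, B} ✗
  i i → possible child types {O} ✗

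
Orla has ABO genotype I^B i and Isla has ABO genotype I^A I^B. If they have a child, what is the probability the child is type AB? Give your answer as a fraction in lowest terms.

ABO cross I^B i × I^A I^B → offspring phenotypes: 1/4 A, 1/2 B, 1/4 AB.
So P(type AB) = 1/4.

1/4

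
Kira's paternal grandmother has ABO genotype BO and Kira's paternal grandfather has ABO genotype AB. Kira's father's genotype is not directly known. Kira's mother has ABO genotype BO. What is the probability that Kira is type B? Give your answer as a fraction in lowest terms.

5/8

Kira's father's ABO genotype from BO × AB: 1/4 AB, 1/4 AO, 1/4 BB, 1/4 BO.
Crossing each possibility with the mother BO and summing P(type B): 1/4·1/2 + 1/4·1/4 + 1/4·1 + 1/4·3/4 = 5/8.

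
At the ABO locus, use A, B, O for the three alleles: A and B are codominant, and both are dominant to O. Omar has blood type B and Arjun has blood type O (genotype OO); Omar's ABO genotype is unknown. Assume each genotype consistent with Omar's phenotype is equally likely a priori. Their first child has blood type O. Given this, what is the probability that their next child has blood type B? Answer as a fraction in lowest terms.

1/2

Possible genotypes: Omar ∈ {BB, BO}; Arjun ∈ {OO}.
Weight each parental genotype pair by prior × P(type-O child):
  BO × OO: posterior weight 1; P(next child type B) = 1/2.
Weighted sum = 1/2.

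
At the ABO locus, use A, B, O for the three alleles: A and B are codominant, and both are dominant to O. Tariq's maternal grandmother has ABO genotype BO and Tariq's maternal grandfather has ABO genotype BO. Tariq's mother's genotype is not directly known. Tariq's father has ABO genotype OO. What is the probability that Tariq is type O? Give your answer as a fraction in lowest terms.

Tariq's mother's ABO genotype from BO × BO: 1/4 BB, 1/2 BO, 1/4 OO.
Crossing each possibility with the father OO and summing P(type O): 1/4·0 + 1/2·1/2 + 1/4·1 = 1/2.

1/2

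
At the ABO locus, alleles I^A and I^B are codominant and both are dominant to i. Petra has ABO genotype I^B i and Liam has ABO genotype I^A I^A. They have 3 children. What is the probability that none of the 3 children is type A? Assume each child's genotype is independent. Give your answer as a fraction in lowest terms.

ABO cross I^B i × I^A I^A → 1/2 A, 1/2 AB.
So P(type A) = 1/2 per child.
P(not type A) = 1/2 for one child; (1/2)^3 = 1/8.

1/8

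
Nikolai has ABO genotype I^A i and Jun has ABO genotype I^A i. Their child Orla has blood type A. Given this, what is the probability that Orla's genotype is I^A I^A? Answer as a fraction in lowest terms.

1/3

Cross I^A i × I^A i → 1/4 I^A I^A, 1/2 I^A i, 1/4 i i.
Type-A genotypes among offspring: I^A I^A (1/4), I^A i (1/2); total 3/4.
P(I^A I^A | type A) = (1/4) / (3/4) = 1/3.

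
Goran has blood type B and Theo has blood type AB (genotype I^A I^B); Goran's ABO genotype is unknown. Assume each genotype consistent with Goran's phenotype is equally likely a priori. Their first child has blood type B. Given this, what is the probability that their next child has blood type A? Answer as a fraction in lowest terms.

Possible genotypes: Goran ∈ {I^B I^B, I^B i}; Theo ∈ {I^A I^B}.
Weight each parental genotype pair by prior × P(type-B child):
  I^B I^B × I^A I^B: posterior weight 1/2; P(next child type A) = 0.
  I^B i × I^A I^B: posterior weight 1/2; P(next child type A) = 1/4.
Weighted sum = 1/8.

1/8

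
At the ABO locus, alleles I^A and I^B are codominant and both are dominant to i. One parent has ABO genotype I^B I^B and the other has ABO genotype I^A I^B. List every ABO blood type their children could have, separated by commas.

Gametes from I^B I^B × I^A I^B give offspring ABO genotypes I^A I^B, I^B I^B, i.e. phenotypes B, AB.

B, AB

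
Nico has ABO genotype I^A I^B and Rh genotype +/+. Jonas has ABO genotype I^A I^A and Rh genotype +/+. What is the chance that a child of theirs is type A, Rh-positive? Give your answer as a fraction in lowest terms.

ABO cross I^A I^B × I^A I^A → offspring phenotypes: 1/2 A, 1/2 AB.
Rh cross +/+ × +/+ → 1 Rh+.
Independent loci: P(type A, Rh-positive) = 1/2 × 1 = 1/2.

1/2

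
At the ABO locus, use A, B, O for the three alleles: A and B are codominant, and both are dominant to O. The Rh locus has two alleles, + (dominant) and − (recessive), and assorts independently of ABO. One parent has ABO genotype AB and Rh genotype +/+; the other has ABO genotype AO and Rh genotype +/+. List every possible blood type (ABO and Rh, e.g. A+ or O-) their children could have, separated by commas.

A+, B+, AB+

Gametes from AB × AO give offspring ABO genotypes AA, AB, AO, BO, i.e. phenotypes A, B, AB.
Rh cross +/+ × +/+ → phenotypes Rh+.
Combining independently: A+, B+, AB+.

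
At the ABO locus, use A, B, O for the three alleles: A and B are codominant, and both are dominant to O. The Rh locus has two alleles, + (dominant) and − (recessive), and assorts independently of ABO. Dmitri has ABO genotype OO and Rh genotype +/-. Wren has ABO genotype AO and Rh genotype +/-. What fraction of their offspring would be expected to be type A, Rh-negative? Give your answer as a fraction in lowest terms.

ABO cross OO × AO → offspring phenotypes: 1/2 O, 1/2 A.
Rh cross +/- × +/- → 3/4 Rh+, 1/4 Rh-.
Independent loci: P(type A, Rh-negative) = 1/2 × 1/4 = 1/8.

1/8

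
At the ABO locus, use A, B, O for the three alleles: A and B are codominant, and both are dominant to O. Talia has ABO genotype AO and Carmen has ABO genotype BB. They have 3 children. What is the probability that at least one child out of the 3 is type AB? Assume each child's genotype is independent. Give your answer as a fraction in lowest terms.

ABO cross AO × BB → 1/2 B, 1/2 AB.
So P(type AB) = 1/2 per child.
P(none) = (1/2)^3 = 1/8; P(at least one) = 1 − 1/8 = 7/8.

7/8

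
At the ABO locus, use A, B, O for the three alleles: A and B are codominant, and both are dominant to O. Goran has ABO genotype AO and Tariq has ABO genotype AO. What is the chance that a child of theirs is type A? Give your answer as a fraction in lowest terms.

ABO cross AO × AO → offspring phenotypes: 1/4 O, 3/4 A.
So P(type A) = 3/4.

3/4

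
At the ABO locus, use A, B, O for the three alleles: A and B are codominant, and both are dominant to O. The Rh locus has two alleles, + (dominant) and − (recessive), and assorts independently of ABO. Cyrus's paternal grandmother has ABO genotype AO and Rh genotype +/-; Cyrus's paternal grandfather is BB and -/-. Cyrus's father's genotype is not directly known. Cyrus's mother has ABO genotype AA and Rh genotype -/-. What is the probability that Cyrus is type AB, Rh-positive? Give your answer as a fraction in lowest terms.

Cyrus's father's ABO genotype from AO × BB: 1/2 AB, 1/2 BO.
Crossing each possibility with the mother AA and summing P(type AB): 1/2·1/2 + 1/2·1/2 = 1/2.
Similarly for Rh via the father's Rh distribution: P(Rh+) = 1/4.
Independent loci: 1/2 × 1/4 = 1/8.

1/8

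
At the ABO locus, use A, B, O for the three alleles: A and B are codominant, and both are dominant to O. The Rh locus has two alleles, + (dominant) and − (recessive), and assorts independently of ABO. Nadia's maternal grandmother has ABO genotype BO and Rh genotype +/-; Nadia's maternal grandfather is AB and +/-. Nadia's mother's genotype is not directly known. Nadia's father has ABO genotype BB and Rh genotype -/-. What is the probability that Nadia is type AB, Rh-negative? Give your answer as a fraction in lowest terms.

Nadia's mother's ABO genotype from BO × AB: 1/4 AB, 1/4 AO, 1/4 BB, 1/4 BO.
Crossing each possibility with the father BB and summing P(type AB): 1/4·1/2 + 1/4·1/2 + 1/4·0 + 1/4·0 = 1/4.
Similarly for Rh via the mother's Rh distribution: P(Rh-) = 1/2.
Independent loci: 1/4 × 1/2 = 1/8.

1/8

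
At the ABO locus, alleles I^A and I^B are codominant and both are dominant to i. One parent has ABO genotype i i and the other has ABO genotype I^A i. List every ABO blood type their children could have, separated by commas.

O, A

Gametes from i i × I^A i give offspring ABO genotypes I^A i, i i, i.e. phenotypes O, A.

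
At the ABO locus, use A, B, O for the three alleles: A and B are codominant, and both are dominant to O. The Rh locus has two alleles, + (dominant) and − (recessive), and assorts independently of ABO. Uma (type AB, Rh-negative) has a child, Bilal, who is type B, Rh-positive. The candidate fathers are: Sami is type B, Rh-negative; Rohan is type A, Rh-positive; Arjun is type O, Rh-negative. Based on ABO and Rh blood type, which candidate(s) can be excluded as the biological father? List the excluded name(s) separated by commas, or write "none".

A candidate is excluded only if no genotype consistent with his phenotype could produce a type B, Rh-positive child with a type AB, Rh-negative mother.
Sami (type B, Rh-): no genotype consistent with that phenotype can produce a type-B Rh+ child with a type-AB mother.
Arjun (type O, Rh-): no genotype consistent with that phenotype can produce a type-B Rh+ child with a type-AB mother.

Sami, Arjun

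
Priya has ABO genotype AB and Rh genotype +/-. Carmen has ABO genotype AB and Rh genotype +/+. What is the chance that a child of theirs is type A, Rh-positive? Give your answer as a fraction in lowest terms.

1/4

ABO cross AB × AB → offspring phenotypes: 1/4 A, 1/4 B, 1/2 AB.
Rh cross +/- × +/+ → 1 Rh+.
Independent loci: P(type A, Rh-positive) = 1/4 × 1 = 1/4.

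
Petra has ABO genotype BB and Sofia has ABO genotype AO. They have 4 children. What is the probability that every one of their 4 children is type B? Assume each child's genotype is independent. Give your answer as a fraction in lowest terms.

1/16

ABO cross BB × AO → 1/2 B, 1/2 AB.
So P(type B) = 1/2 per child.
All 4 independent: (1/2)^4 = 1/16.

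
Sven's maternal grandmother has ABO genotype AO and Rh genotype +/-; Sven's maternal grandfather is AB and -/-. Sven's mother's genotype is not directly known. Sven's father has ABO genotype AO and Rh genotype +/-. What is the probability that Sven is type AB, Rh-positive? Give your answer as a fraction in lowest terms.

5/64

Sven's mother's ABO genotype from AO × AB: 1/4 AA, 1/4 AB, 1/4 AO, 1/4 BO.
Crossing each possibility with the father AO and summing P(type AB): 1/4·0 + 1/4·1/4 + 1/4·0 + 1/4·1/4 = 1/8.
Similarly for Rh via the mother's Rh distribution: P(Rh+) = 5/8.
Independent loci: 1/8 × 5/8 = 5/64.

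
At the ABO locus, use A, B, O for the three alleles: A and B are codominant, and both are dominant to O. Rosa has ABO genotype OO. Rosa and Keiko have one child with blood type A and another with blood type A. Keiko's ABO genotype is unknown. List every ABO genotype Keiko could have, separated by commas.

For each candidate genotype of Keiko, check whether crossing it with OO can produce every observed child phenotype.
  AA → possible child types {A} ✓
  AB → possible child types {A, B} ✓
  AO → possible child types {O, A} ✓
  BB → possible child types {B} ✗
  BO → possible child types {O, B} ✗
  OO → possible child types {O} ✗

AA, AB, AO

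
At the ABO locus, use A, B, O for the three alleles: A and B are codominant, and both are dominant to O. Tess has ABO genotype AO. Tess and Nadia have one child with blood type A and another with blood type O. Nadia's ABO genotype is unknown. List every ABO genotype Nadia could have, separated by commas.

AO, BO, OO

For each candidate genotype of Nadia, check whether crossing it with AO can produce every observed child phenotype.
  AA → possible child types {A} ✗
  AB → possible child types {A, B, AB} ✗
  AO → possible child types {O, A} ✓
  BB → possible child types {B, AB} ✗
  BO → possible child types {O, A, B, AB} ✓
  OO → possible child types {O, A} ✓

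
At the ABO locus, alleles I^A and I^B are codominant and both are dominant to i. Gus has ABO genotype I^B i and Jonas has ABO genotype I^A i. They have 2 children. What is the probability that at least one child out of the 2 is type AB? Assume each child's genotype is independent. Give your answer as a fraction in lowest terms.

7/16

ABO cross I^B i × I^A i → 1/4 O, 1/4 A, 1/4 B, 1/4 AB.
So P(type AB) = 1/4 per child.
P(none) = (3/4)^2 = 9/16; P(at least one) = 1 − 9/16 = 7/16.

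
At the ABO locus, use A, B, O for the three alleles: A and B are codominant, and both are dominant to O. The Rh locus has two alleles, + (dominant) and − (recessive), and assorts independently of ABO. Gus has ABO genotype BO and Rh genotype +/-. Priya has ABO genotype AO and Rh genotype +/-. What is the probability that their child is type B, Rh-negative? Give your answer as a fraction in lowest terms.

1/16

ABO cross BO × AO → offspring phenotypes: 1/4 O, 1/4 A, 1/4 B, 1/4 AB.
Rh cross +/- × +/- → 3/4 Rh+, 1/4 Rh-.
Independent loci: P(type B, Rh-negative) = 1/4 × 1/4 = 1/16.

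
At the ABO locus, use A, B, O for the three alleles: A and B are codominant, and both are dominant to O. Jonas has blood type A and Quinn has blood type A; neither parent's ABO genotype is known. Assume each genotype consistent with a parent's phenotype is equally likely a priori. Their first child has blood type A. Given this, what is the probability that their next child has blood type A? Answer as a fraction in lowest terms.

19/20

Possible genotypes: Jonas ∈ {AA, AO}; Quinn ∈ {AA, AO}.
Weight each parental genotype pair by prior × P(type-A child):
  AA × AA: posterior weight 4/15; P(next child type A) = 1.
  AA × AO: posterior weight 4/15; P(next child type A) = 1.
  AO × AA: posterior weight 4/15; P(next child type A) = 1.
  AO × AO: posterior weight 1/5; P(next child type A) = 3/4.
Weighted sum = 19/20.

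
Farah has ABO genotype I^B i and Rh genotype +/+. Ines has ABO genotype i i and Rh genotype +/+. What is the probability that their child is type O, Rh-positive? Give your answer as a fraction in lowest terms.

1/2

ABO cross I^B i × i i → offspring phenotypes: 1/2 O, 1/2 B.
Rh cross +/+ × +/+ → 1 Rh+.
Independent loci: P(type O, Rh-positive) = 1/2 × 1 = 1/2.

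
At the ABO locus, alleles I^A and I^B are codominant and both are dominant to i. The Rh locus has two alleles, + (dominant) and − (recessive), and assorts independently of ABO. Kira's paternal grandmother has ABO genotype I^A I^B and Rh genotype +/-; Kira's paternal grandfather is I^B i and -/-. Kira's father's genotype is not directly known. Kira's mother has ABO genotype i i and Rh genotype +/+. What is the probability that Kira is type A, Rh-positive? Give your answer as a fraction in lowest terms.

1/4

Kira's father's ABO genotype from I^A I^B × I^B i: 1/4 I^A I^B, 1/4 I^A i, 1/4 I^B I^B, 1/4 I^B i.
Crossing each possibility with the mother i i and summing P(type A): 1/4·1/2 + 1/4·1/2 + 1/4·0 + 1/4·0 = 1/4.
Similarly for Rh via the father's Rh distribution: P(Rh+) = 1.
Independent loci: 1/4 × 1 = 1/4.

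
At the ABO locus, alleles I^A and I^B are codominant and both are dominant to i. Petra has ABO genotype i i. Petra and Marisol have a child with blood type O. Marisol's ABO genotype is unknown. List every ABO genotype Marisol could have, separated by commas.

I^A i, I^B i, i i

For each candidate genotype of Marisol, check whether crossing it with i i can produce every observed child phenotype.
  I^A I^A → possible child types {A} ✗
  I^A I^B → possible child types {A, B} ✗
  I^A i → possible child types {O, A} ✓
  I^B I^B → possible child types {B} ✗
  I^B i → possible child types {O, B} ✓
  i i → possible child types {O} ✓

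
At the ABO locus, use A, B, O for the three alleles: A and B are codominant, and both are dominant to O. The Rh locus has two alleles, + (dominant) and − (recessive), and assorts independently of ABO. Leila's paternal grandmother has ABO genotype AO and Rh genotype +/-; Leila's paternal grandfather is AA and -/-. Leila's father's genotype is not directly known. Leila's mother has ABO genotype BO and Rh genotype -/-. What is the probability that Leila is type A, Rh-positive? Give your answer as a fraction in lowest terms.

3/32

Leila's father's ABO genotype from AO × AA: 1/2 AA, 1/2 AO.
Crossing each possibility with the mother BO and summing P(type A): 1/2·1/2 + 1/2·1/4 = 3/8.
Similarly for Rh via the father's Rh distribution: P(Rh+) = 1/4.
Independent loci: 3/8 × 1/4 = 3/32.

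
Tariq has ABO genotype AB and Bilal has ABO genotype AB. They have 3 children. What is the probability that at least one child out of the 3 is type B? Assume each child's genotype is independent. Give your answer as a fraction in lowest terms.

37/64

ABO cross AB × AB → 1/4 A, 1/4 B, 1/2 AB.
So P(type B) = 1/4 per child.
P(none) = (3/4)^3 = 27/64; P(at least one) = 1 − 27/64 = 37/64.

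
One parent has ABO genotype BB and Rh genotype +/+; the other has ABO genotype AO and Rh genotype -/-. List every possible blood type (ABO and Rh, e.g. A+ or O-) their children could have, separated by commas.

Gametes from BB × AO give offspring ABO genotypes AB, BO, i.e. phenotypes B, AB.
Rh cross +/+ × -/- → phenotypes Rh+.
Combining independently: B+, AB+.

B+, AB+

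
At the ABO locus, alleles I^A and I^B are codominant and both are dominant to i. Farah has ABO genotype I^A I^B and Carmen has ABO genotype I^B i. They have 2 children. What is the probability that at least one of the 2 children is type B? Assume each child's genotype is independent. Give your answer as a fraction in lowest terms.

ABO cross I^A I^B × I^B i → 1/4 A, 1/2 B, 1/4 AB.
So P(type B) = 1/2 per child.
P(none) = (1/2)^2 = 1/4; P(at least one) = 1 − 1/4 = 3/4.

3/4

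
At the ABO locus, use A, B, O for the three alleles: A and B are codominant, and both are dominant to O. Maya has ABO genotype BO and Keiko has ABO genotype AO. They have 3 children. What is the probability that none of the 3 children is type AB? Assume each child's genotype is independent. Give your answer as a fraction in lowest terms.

ABO cross BO × AO → 1/4 O, 1/4 A, 1/4 B, 1/4 AB.
So P(type AB) = 1/4 per child.
P(not type AB) = 3/4 for one child; (3/4)^3 = 27/64.

27/64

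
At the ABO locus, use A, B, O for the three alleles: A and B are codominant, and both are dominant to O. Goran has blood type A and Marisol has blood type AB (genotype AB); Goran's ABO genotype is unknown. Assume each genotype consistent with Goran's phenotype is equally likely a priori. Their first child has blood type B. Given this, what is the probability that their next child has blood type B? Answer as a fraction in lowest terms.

1/4

Possible genotypes: Goran ∈ {AA, AO}; Marisol ∈ {AB}.
Weight each parental genotype pair by prior × P(type-B child):
  AO × AB: posterior weight 1; P(next child type B) = 1/4.
Weighted sum = 1/4.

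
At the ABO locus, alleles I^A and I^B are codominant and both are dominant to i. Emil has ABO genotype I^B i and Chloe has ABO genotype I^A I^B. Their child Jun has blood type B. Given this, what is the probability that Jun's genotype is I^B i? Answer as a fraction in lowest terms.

1/2

Cross I^B i × I^A I^B → 1/4 I^A I^B, 1/4 I^A i, 1/4 I^B I^B, 1/4 I^B i.
Type-B genotypes among offspring: I^B I^B (1/4), I^B i (1/4); total 1/2.
P(I^B i | type B) = (1/4) / (1/2) = 1/2.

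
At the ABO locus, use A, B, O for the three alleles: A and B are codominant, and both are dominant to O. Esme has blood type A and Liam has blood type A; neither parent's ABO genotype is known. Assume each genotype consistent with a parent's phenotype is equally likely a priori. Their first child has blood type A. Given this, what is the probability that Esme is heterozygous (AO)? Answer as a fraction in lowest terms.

Possible genotypes: Esme ∈ {AA, AO}; Liam ∈ {AA, AO}.
Weight each parental genotype pair by prior × P(type-A child):
  AA × AA: posterior weight 4/15.
  AA × AO: posterior weight 4/15.
  AO × AA: posterior weight 4/15.
  AO × AO: posterior weight 1/5.
Sum the posterior weight over pairs where Esme is AO: 7/15.

7/15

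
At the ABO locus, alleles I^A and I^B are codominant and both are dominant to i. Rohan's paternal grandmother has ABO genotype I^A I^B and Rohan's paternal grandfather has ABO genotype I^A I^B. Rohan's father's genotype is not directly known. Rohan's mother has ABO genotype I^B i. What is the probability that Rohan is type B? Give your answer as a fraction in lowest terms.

1/2

Rohan's father's ABO genotype from I^A I^B × I^A I^B: 1/4 I^A I^A, 1/2 I^A I^B, 1/4 I^B I^B.
Crossing each possibility with the mother I^B i and summing P(type B): 1/4·0 + 1/2·1/2 + 1/4·1 = 1/2.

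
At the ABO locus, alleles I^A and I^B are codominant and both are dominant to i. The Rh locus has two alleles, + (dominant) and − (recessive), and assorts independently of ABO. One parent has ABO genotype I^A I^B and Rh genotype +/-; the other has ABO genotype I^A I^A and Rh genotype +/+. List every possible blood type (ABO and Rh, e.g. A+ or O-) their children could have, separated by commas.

A+, AB+

Gametes from I^A I^B × I^A I^A give offspring ABO genotypes I^A I^A, I^A I^B, i.e. phenotypes A, AB.
Rh cross +/- × +/+ → phenotypes Rh+.
Combining independently: A+, AB+.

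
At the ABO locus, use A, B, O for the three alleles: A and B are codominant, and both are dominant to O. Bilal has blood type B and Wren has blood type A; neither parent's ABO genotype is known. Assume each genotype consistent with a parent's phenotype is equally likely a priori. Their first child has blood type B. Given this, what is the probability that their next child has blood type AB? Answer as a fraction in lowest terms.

Possible genotypes: Bilal ∈ {BB, BO}; Wren ∈ {AA, AO}.
Weight each parental genotype pair by prior × P(type-B child):
  BB × AO: posterior weight 2/3; P(next child type AB) = 1/2.
  BO × AO: posterior weight 1/3; P(next child type AB) = 1/4.
Weighted sum = 5/12.

5/12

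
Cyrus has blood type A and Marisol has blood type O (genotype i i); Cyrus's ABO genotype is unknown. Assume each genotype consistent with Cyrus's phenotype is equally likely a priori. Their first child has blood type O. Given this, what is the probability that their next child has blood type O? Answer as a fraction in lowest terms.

Possible genotypes: Cyrus ∈ {I^A I^A, I^A i}; Marisol ∈ {i i}.
Weight each parental genotype pair by prior × P(type-O child):
  I^A i × i i: posterior weight 1; P(next child type O) = 1/2.
Weighted sum = 1/2.

1/2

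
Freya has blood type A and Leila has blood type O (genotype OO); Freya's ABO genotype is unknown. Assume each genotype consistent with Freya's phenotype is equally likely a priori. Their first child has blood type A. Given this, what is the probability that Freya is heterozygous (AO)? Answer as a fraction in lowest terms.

Possible genotypes: Freya ∈ {AA, AO}; Leila ∈ {OO}.
Weight each parental genotype pair by prior × P(type-A child):
  AA × OO: posterior weight 2/3.
  AO × OO: posterior weight 1/3.
Sum the posterior weight over pairs where Freya is AO: 1/3.

1/3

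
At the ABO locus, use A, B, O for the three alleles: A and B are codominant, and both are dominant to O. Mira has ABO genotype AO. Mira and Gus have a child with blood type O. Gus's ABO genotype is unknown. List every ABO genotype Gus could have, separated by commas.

For each candidate genotype of Gus, check whether crossing it with AO can produce every observed child phenotype.
  AA → possible child types {A} ✗
  AB → possible child types {A, B, AB} ✗
  AO → possible child types {O, A} ✓
  BB → possible child types {B, AB} ✗
  BO → possible child types {O, A, B, AB} ✓
  OO → possible child types {O, A} ✓

AO, BO, OO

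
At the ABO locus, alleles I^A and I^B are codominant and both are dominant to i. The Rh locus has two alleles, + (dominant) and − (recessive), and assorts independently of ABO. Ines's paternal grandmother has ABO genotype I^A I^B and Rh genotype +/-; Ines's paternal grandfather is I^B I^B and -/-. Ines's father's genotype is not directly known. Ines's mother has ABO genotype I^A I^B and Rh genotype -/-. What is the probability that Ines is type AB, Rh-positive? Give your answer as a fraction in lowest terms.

Ines's father's ABO genotype from I^A I^B × I^B I^B: 1/2 I^A I^B, 1/2 I^B I^B.
Crossing each possibility with the mother I^A I^B and summing P(type AB): 1/2·1/2 + 1/2·1/2 = 1/2.
Similarly for Rh via the father's Rh distribution: P(Rh+) = 1/4.
Independent loci: 1/2 × 1/4 = 1/8.

1/8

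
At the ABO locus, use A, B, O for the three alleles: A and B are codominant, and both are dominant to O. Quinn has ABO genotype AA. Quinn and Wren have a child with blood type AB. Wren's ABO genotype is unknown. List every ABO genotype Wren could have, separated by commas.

AB, BB, BO

For each candidate genotype of Wren, check whether crossing it with AA can produce every observed child phenotype.
  AA → possible child types {A} ✗
  AB → possible child types {A, AB} ✓
  AO → possible child types {A} ✗
  BB → possible child types {AB} ✓
  BO → possible child types {A, AB} ✓
  OO → possible child types {A} ✗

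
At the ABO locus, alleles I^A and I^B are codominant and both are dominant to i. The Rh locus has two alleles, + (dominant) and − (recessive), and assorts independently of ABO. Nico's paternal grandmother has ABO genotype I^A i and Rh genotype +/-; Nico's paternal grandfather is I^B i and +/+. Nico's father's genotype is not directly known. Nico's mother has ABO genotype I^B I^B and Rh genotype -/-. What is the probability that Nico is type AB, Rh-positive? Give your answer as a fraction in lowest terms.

3/16

Nico's father's ABO genotype from I^A i × I^B i: 1/4 I^A I^B, 1/4 I^A i, 1/4 I^B i, 1/4 i i.
Crossing each possibility with the mother I^B I^B and summing P(type AB): 1/4·1/2 + 1/4·1/2 + 1/4·0 + 1/4·0 = 1/4.
Similarly for Rh via the father's Rh distribution: P(Rh+) = 3/4.
Independent loci: 1/4 × 3/4 = 3/16.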